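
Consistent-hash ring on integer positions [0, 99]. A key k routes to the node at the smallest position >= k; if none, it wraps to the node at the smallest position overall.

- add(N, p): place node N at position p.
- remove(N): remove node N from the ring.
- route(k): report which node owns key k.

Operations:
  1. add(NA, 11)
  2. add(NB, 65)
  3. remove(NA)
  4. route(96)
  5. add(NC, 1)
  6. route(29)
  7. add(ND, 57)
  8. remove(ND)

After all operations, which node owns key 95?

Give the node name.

Answer: NC

Derivation:
Op 1: add NA@11 -> ring=[11:NA]
Op 2: add NB@65 -> ring=[11:NA,65:NB]
Op 3: remove NA -> ring=[65:NB]
Op 4: route key 96: none >= 96, wrap to smallest pos 65 -> NB
Op 5: add NC@1 -> ring=[1:NC,65:NB]
Op 6: route key 29: smallest pos >= 29 is 65 -> NB
Op 7: add ND@57 -> ring=[1:NC,57:ND,65:NB]
Op 8: remove ND -> ring=[1:NC,65:NB]
Final route key 95: none >= 95, wrap to smallest pos 1 -> NC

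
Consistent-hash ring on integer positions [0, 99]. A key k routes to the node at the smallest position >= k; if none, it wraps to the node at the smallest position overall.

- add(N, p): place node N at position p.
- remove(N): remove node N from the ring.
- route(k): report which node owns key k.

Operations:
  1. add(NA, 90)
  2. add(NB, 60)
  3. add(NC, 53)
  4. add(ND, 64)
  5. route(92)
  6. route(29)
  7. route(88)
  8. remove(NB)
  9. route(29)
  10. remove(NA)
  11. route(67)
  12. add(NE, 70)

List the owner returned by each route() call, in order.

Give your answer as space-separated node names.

Op 1: add NA@90 -> ring=[90:NA]
Op 2: add NB@60 -> ring=[60:NB,90:NA]
Op 3: add NC@53 -> ring=[53:NC,60:NB,90:NA]
Op 4: add ND@64 -> ring=[53:NC,60:NB,64:ND,90:NA]
Op 5: route key 92: none >= 92, wrap to smallest pos 53 -> NC
Op 6: route key 29: smallest pos >= 29 is 53 -> NC
Op 7: route key 88: smallest pos >= 88 is 90 -> NA
Op 8: remove NB -> ring=[53:NC,64:ND,90:NA]
Op 9: route key 29: smallest pos >= 29 is 53 -> NC
Op 10: remove NA -> ring=[53:NC,64:ND]
Op 11: route key 67: none >= 67, wrap to smallest pos 53 -> NC
Op 12: add NE@70 -> ring=[53:NC,64:ND,70:NE]

Answer: NC NC NA NC NC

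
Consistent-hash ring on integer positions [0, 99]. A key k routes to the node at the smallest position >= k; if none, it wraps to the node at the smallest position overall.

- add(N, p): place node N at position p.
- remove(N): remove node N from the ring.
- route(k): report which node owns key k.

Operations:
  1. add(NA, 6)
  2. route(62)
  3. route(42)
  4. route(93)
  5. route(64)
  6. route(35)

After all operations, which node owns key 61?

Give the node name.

Op 1: add NA@6 -> ring=[6:NA]
Op 2: route key 62: none >= 62, wrap to smallest pos 6 -> NA
Op 3: route key 42: none >= 42, wrap to smallest pos 6 -> NA
Op 4: route key 93: none >= 93, wrap to smallest pos 6 -> NA
Op 5: route key 64: none >= 64, wrap to smallest pos 6 -> NA
Op 6: route key 35: none >= 35, wrap to smallest pos 6 -> NA
Final route key 61: none >= 61, wrap to smallest pos 6 -> NA

Answer: NA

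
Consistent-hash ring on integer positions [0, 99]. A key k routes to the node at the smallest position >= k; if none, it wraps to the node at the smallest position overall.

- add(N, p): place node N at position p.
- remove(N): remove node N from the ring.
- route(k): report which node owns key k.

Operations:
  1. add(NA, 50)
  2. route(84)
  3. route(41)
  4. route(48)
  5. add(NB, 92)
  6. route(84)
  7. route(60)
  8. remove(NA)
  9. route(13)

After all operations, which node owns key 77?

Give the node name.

Op 1: add NA@50 -> ring=[50:NA]
Op 2: route key 84: none >= 84, wrap to smallest pos 50 -> NA
Op 3: route key 41: smallest pos >= 41 is 50 -> NA
Op 4: route key 48: smallest pos >= 48 is 50 -> NA
Op 5: add NB@92 -> ring=[50:NA,92:NB]
Op 6: route key 84: smallest pos >= 84 is 92 -> NB
Op 7: route key 60: smallest pos >= 60 is 92 -> NB
Op 8: remove NA -> ring=[92:NB]
Op 9: route key 13: smallest pos >= 13 is 92 -> NB
Final route key 77: smallest pos >= 77 is 92 -> NB

Answer: NB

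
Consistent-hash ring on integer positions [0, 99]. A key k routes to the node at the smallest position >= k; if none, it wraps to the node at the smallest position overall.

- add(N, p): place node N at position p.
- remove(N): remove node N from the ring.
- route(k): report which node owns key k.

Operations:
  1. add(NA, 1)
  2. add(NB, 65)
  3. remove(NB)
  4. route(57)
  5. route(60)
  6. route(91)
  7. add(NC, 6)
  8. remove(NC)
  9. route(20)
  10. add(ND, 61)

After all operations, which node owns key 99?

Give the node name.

Op 1: add NA@1 -> ring=[1:NA]
Op 2: add NB@65 -> ring=[1:NA,65:NB]
Op 3: remove NB -> ring=[1:NA]
Op 4: route key 57: none >= 57, wrap to smallest pos 1 -> NA
Op 5: route key 60: none >= 60, wrap to smallest pos 1 -> NA
Op 6: route key 91: none >= 91, wrap to smallest pos 1 -> NA
Op 7: add NC@6 -> ring=[1:NA,6:NC]
Op 8: remove NC -> ring=[1:NA]
Op 9: route key 20: none >= 20, wrap to smallest pos 1 -> NA
Op 10: add ND@61 -> ring=[1:NA,61:ND]
Final route key 99: none >= 99, wrap to smallest pos 1 -> NA

Answer: NA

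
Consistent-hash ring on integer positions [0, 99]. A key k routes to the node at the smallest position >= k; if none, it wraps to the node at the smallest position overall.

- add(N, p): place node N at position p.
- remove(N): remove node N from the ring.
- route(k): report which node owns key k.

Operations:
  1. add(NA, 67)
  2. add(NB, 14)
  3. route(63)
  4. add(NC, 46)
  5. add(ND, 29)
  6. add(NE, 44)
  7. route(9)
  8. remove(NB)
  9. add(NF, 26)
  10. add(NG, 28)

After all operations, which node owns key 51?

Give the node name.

Op 1: add NA@67 -> ring=[67:NA]
Op 2: add NB@14 -> ring=[14:NB,67:NA]
Op 3: route key 63: smallest pos >= 63 is 67 -> NA
Op 4: add NC@46 -> ring=[14:NB,46:NC,67:NA]
Op 5: add ND@29 -> ring=[14:NB,29:ND,46:NC,67:NA]
Op 6: add NE@44 -> ring=[14:NB,29:ND,44:NE,46:NC,67:NA]
Op 7: route key 9: smallest pos >= 9 is 14 -> NB
Op 8: remove NB -> ring=[29:ND,44:NE,46:NC,67:NA]
Op 9: add NF@26 -> ring=[26:NF,29:ND,44:NE,46:NC,67:NA]
Op 10: add NG@28 -> ring=[26:NF,28:NG,29:ND,44:NE,46:NC,67:NA]
Final route key 51: smallest pos >= 51 is 67 -> NA

Answer: NA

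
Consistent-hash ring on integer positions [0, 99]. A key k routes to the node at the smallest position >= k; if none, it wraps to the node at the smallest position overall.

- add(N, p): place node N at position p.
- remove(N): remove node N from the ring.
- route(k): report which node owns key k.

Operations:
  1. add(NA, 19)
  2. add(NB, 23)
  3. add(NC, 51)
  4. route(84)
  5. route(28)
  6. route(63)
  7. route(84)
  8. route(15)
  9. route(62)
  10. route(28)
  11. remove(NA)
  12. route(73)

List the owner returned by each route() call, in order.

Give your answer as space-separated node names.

Op 1: add NA@19 -> ring=[19:NA]
Op 2: add NB@23 -> ring=[19:NA,23:NB]
Op 3: add NC@51 -> ring=[19:NA,23:NB,51:NC]
Op 4: route key 84: none >= 84, wrap to smallest pos 19 -> NA
Op 5: route key 28: smallest pos >= 28 is 51 -> NC
Op 6: route key 63: none >= 63, wrap to smallest pos 19 -> NA
Op 7: route key 84: none >= 84, wrap to smallest pos 19 -> NA
Op 8: route key 15: smallest pos >= 15 is 19 -> NA
Op 9: route key 62: none >= 62, wrap to smallest pos 19 -> NA
Op 10: route key 28: smallest pos >= 28 is 51 -> NC
Op 11: remove NA -> ring=[23:NB,51:NC]
Op 12: route key 73: none >= 73, wrap to smallest pos 23 -> NB

Answer: NA NC NA NA NA NA NC NB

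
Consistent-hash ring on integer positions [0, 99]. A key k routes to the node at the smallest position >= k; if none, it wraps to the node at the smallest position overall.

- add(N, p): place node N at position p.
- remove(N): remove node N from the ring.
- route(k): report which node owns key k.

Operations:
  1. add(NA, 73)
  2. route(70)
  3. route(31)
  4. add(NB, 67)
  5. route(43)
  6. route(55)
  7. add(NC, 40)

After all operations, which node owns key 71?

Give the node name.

Answer: NA

Derivation:
Op 1: add NA@73 -> ring=[73:NA]
Op 2: route key 70: smallest pos >= 70 is 73 -> NA
Op 3: route key 31: smallest pos >= 31 is 73 -> NA
Op 4: add NB@67 -> ring=[67:NB,73:NA]
Op 5: route key 43: smallest pos >= 43 is 67 -> NB
Op 6: route key 55: smallest pos >= 55 is 67 -> NB
Op 7: add NC@40 -> ring=[40:NC,67:NB,73:NA]
Final route key 71: smallest pos >= 71 is 73 -> NA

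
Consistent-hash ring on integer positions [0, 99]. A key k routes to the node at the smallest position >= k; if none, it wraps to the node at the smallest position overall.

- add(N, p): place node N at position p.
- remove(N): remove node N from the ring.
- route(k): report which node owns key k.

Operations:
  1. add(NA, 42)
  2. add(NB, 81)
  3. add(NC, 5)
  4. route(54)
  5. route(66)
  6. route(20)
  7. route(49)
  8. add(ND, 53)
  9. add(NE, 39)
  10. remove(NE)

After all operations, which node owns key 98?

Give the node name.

Answer: NC

Derivation:
Op 1: add NA@42 -> ring=[42:NA]
Op 2: add NB@81 -> ring=[42:NA,81:NB]
Op 3: add NC@5 -> ring=[5:NC,42:NA,81:NB]
Op 4: route key 54: smallest pos >= 54 is 81 -> NB
Op 5: route key 66: smallest pos >= 66 is 81 -> NB
Op 6: route key 20: smallest pos >= 20 is 42 -> NA
Op 7: route key 49: smallest pos >= 49 is 81 -> NB
Op 8: add ND@53 -> ring=[5:NC,42:NA,53:ND,81:NB]
Op 9: add NE@39 -> ring=[5:NC,39:NE,42:NA,53:ND,81:NB]
Op 10: remove NE -> ring=[5:NC,42:NA,53:ND,81:NB]
Final route key 98: none >= 98, wrap to smallest pos 5 -> NC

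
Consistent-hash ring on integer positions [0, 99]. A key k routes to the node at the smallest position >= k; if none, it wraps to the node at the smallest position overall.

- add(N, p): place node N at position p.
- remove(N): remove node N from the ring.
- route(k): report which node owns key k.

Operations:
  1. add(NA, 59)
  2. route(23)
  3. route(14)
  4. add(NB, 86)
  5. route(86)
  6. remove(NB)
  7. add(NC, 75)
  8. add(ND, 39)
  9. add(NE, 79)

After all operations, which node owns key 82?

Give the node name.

Op 1: add NA@59 -> ring=[59:NA]
Op 2: route key 23: smallest pos >= 23 is 59 -> NA
Op 3: route key 14: smallest pos >= 14 is 59 -> NA
Op 4: add NB@86 -> ring=[59:NA,86:NB]
Op 5: route key 86: smallest pos >= 86 is 86 -> NB
Op 6: remove NB -> ring=[59:NA]
Op 7: add NC@75 -> ring=[59:NA,75:NC]
Op 8: add ND@39 -> ring=[39:ND,59:NA,75:NC]
Op 9: add NE@79 -> ring=[39:ND,59:NA,75:NC,79:NE]
Final route key 82: none >= 82, wrap to smallest pos 39 -> ND

Answer: ND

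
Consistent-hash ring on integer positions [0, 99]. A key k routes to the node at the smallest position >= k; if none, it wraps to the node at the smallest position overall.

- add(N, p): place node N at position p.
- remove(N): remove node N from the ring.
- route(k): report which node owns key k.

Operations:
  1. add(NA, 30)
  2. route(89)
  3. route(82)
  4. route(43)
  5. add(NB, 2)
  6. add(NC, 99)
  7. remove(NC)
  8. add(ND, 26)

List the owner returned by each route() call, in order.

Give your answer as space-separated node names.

Answer: NA NA NA

Derivation:
Op 1: add NA@30 -> ring=[30:NA]
Op 2: route key 89: none >= 89, wrap to smallest pos 30 -> NA
Op 3: route key 82: none >= 82, wrap to smallest pos 30 -> NA
Op 4: route key 43: none >= 43, wrap to smallest pos 30 -> NA
Op 5: add NB@2 -> ring=[2:NB,30:NA]
Op 6: add NC@99 -> ring=[2:NB,30:NA,99:NC]
Op 7: remove NC -> ring=[2:NB,30:NA]
Op 8: add ND@26 -> ring=[2:NB,26:ND,30:NA]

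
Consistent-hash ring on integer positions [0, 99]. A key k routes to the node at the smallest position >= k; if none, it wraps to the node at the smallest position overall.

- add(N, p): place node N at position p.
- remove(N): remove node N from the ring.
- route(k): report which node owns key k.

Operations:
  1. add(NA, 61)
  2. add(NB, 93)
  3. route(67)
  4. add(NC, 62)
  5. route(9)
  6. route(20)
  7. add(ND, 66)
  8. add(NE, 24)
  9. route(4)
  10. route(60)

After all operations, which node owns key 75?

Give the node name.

Answer: NB

Derivation:
Op 1: add NA@61 -> ring=[61:NA]
Op 2: add NB@93 -> ring=[61:NA,93:NB]
Op 3: route key 67: smallest pos >= 67 is 93 -> NB
Op 4: add NC@62 -> ring=[61:NA,62:NC,93:NB]
Op 5: route key 9: smallest pos >= 9 is 61 -> NA
Op 6: route key 20: smallest pos >= 20 is 61 -> NA
Op 7: add ND@66 -> ring=[61:NA,62:NC,66:ND,93:NB]
Op 8: add NE@24 -> ring=[24:NE,61:NA,62:NC,66:ND,93:NB]
Op 9: route key 4: smallest pos >= 4 is 24 -> NE
Op 10: route key 60: smallest pos >= 60 is 61 -> NA
Final route key 75: smallest pos >= 75 is 93 -> NB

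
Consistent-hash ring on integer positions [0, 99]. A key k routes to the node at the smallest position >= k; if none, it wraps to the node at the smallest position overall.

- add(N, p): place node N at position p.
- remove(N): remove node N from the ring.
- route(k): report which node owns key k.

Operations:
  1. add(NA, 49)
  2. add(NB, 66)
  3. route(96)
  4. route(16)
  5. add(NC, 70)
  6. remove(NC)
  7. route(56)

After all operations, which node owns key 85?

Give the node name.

Op 1: add NA@49 -> ring=[49:NA]
Op 2: add NB@66 -> ring=[49:NA,66:NB]
Op 3: route key 96: none >= 96, wrap to smallest pos 49 -> NA
Op 4: route key 16: smallest pos >= 16 is 49 -> NA
Op 5: add NC@70 -> ring=[49:NA,66:NB,70:NC]
Op 6: remove NC -> ring=[49:NA,66:NB]
Op 7: route key 56: smallest pos >= 56 is 66 -> NB
Final route key 85: none >= 85, wrap to smallest pos 49 -> NA

Answer: NA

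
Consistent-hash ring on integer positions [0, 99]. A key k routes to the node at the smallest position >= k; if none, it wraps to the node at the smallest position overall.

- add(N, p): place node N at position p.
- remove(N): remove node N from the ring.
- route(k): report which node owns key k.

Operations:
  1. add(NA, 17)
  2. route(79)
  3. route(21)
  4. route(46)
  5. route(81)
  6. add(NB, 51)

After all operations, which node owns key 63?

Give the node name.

Answer: NA

Derivation:
Op 1: add NA@17 -> ring=[17:NA]
Op 2: route key 79: none >= 79, wrap to smallest pos 17 -> NA
Op 3: route key 21: none >= 21, wrap to smallest pos 17 -> NA
Op 4: route key 46: none >= 46, wrap to smallest pos 17 -> NA
Op 5: route key 81: none >= 81, wrap to smallest pos 17 -> NA
Op 6: add NB@51 -> ring=[17:NA,51:NB]
Final route key 63: none >= 63, wrap to smallest pos 17 -> NA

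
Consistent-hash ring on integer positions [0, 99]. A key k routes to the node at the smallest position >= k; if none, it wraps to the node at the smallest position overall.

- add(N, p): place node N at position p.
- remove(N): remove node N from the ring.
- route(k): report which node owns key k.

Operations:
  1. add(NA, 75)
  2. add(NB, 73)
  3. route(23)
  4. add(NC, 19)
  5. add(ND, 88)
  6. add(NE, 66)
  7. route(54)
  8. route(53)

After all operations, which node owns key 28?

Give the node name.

Op 1: add NA@75 -> ring=[75:NA]
Op 2: add NB@73 -> ring=[73:NB,75:NA]
Op 3: route key 23: smallest pos >= 23 is 73 -> NB
Op 4: add NC@19 -> ring=[19:NC,73:NB,75:NA]
Op 5: add ND@88 -> ring=[19:NC,73:NB,75:NA,88:ND]
Op 6: add NE@66 -> ring=[19:NC,66:NE,73:NB,75:NA,88:ND]
Op 7: route key 54: smallest pos >= 54 is 66 -> NE
Op 8: route key 53: smallest pos >= 53 is 66 -> NE
Final route key 28: smallest pos >= 28 is 66 -> NE

Answer: NE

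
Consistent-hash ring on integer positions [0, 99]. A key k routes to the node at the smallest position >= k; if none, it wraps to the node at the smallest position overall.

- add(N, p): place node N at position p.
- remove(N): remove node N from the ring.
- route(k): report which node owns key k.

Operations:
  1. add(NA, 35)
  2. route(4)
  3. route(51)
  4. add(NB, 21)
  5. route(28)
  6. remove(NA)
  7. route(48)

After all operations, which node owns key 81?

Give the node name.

Op 1: add NA@35 -> ring=[35:NA]
Op 2: route key 4: smallest pos >= 4 is 35 -> NA
Op 3: route key 51: none >= 51, wrap to smallest pos 35 -> NA
Op 4: add NB@21 -> ring=[21:NB,35:NA]
Op 5: route key 28: smallest pos >= 28 is 35 -> NA
Op 6: remove NA -> ring=[21:NB]
Op 7: route key 48: none >= 48, wrap to smallest pos 21 -> NB
Final route key 81: none >= 81, wrap to smallest pos 21 -> NB

Answer: NB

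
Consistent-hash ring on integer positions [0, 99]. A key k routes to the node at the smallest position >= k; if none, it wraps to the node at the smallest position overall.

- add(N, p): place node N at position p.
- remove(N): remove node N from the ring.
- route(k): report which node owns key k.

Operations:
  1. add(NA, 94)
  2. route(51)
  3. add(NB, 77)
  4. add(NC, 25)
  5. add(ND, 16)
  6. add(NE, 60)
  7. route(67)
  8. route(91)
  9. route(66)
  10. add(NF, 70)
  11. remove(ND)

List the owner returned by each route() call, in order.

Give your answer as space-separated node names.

Op 1: add NA@94 -> ring=[94:NA]
Op 2: route key 51: smallest pos >= 51 is 94 -> NA
Op 3: add NB@77 -> ring=[77:NB,94:NA]
Op 4: add NC@25 -> ring=[25:NC,77:NB,94:NA]
Op 5: add ND@16 -> ring=[16:ND,25:NC,77:NB,94:NA]
Op 6: add NE@60 -> ring=[16:ND,25:NC,60:NE,77:NB,94:NA]
Op 7: route key 67: smallest pos >= 67 is 77 -> NB
Op 8: route key 91: smallest pos >= 91 is 94 -> NA
Op 9: route key 66: smallest pos >= 66 is 77 -> NB
Op 10: add NF@70 -> ring=[16:ND,25:NC,60:NE,70:NF,77:NB,94:NA]
Op 11: remove ND -> ring=[25:NC,60:NE,70:NF,77:NB,94:NA]

Answer: NA NB NA NB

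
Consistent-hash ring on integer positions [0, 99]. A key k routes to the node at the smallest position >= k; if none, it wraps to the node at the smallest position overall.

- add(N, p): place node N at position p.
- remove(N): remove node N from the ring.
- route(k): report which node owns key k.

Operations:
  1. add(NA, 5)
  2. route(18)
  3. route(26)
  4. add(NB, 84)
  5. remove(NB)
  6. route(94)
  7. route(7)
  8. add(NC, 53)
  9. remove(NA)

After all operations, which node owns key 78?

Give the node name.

Answer: NC

Derivation:
Op 1: add NA@5 -> ring=[5:NA]
Op 2: route key 18: none >= 18, wrap to smallest pos 5 -> NA
Op 3: route key 26: none >= 26, wrap to smallest pos 5 -> NA
Op 4: add NB@84 -> ring=[5:NA,84:NB]
Op 5: remove NB -> ring=[5:NA]
Op 6: route key 94: none >= 94, wrap to smallest pos 5 -> NA
Op 7: route key 7: none >= 7, wrap to smallest pos 5 -> NA
Op 8: add NC@53 -> ring=[5:NA,53:NC]
Op 9: remove NA -> ring=[53:NC]
Final route key 78: none >= 78, wrap to smallest pos 53 -> NC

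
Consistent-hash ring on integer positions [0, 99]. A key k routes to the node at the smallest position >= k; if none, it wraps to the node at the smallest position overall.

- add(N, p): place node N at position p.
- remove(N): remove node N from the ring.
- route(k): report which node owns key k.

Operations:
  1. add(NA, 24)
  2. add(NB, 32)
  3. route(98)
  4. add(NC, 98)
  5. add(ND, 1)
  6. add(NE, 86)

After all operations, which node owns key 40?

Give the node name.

Answer: NE

Derivation:
Op 1: add NA@24 -> ring=[24:NA]
Op 2: add NB@32 -> ring=[24:NA,32:NB]
Op 3: route key 98: none >= 98, wrap to smallest pos 24 -> NA
Op 4: add NC@98 -> ring=[24:NA,32:NB,98:NC]
Op 5: add ND@1 -> ring=[1:ND,24:NA,32:NB,98:NC]
Op 6: add NE@86 -> ring=[1:ND,24:NA,32:NB,86:NE,98:NC]
Final route key 40: smallest pos >= 40 is 86 -> NE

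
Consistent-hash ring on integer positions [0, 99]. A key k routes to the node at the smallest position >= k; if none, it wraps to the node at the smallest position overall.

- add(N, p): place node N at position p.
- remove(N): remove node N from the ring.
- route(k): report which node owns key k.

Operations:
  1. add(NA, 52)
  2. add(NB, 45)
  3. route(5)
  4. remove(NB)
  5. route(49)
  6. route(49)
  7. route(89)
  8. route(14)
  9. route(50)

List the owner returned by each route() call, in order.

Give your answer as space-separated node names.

Op 1: add NA@52 -> ring=[52:NA]
Op 2: add NB@45 -> ring=[45:NB,52:NA]
Op 3: route key 5: smallest pos >= 5 is 45 -> NB
Op 4: remove NB -> ring=[52:NA]
Op 5: route key 49: smallest pos >= 49 is 52 -> NA
Op 6: route key 49: smallest pos >= 49 is 52 -> NA
Op 7: route key 89: none >= 89, wrap to smallest pos 52 -> NA
Op 8: route key 14: smallest pos >= 14 is 52 -> NA
Op 9: route key 50: smallest pos >= 50 is 52 -> NA

Answer: NB NA NA NA NA NA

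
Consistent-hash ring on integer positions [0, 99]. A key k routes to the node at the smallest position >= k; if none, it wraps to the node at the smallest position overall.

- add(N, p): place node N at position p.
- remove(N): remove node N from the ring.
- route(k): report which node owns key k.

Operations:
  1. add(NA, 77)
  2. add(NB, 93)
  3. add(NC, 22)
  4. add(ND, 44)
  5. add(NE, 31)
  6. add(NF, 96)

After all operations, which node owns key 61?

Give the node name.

Op 1: add NA@77 -> ring=[77:NA]
Op 2: add NB@93 -> ring=[77:NA,93:NB]
Op 3: add NC@22 -> ring=[22:NC,77:NA,93:NB]
Op 4: add ND@44 -> ring=[22:NC,44:ND,77:NA,93:NB]
Op 5: add NE@31 -> ring=[22:NC,31:NE,44:ND,77:NA,93:NB]
Op 6: add NF@96 -> ring=[22:NC,31:NE,44:ND,77:NA,93:NB,96:NF]
Final route key 61: smallest pos >= 61 is 77 -> NA

Answer: NA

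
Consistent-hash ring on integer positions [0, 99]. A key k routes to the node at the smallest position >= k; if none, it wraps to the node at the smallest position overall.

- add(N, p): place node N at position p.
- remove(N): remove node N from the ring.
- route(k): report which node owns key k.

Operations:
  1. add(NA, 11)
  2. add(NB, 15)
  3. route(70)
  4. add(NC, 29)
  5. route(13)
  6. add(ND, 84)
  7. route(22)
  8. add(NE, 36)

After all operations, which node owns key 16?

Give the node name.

Op 1: add NA@11 -> ring=[11:NA]
Op 2: add NB@15 -> ring=[11:NA,15:NB]
Op 3: route key 70: none >= 70, wrap to smallest pos 11 -> NA
Op 4: add NC@29 -> ring=[11:NA,15:NB,29:NC]
Op 5: route key 13: smallest pos >= 13 is 15 -> NB
Op 6: add ND@84 -> ring=[11:NA,15:NB,29:NC,84:ND]
Op 7: route key 22: smallest pos >= 22 is 29 -> NC
Op 8: add NE@36 -> ring=[11:NA,15:NB,29:NC,36:NE,84:ND]
Final route key 16: smallest pos >= 16 is 29 -> NC

Answer: NC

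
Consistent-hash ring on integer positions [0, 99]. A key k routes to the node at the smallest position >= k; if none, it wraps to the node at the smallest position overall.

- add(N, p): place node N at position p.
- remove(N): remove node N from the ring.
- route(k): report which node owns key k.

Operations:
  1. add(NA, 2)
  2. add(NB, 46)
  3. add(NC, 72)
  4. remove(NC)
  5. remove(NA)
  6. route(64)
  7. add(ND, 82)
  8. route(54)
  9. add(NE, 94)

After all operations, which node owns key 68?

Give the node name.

Op 1: add NA@2 -> ring=[2:NA]
Op 2: add NB@46 -> ring=[2:NA,46:NB]
Op 3: add NC@72 -> ring=[2:NA,46:NB,72:NC]
Op 4: remove NC -> ring=[2:NA,46:NB]
Op 5: remove NA -> ring=[46:NB]
Op 6: route key 64: none >= 64, wrap to smallest pos 46 -> NB
Op 7: add ND@82 -> ring=[46:NB,82:ND]
Op 8: route key 54: smallest pos >= 54 is 82 -> ND
Op 9: add NE@94 -> ring=[46:NB,82:ND,94:NE]
Final route key 68: smallest pos >= 68 is 82 -> ND

Answer: ND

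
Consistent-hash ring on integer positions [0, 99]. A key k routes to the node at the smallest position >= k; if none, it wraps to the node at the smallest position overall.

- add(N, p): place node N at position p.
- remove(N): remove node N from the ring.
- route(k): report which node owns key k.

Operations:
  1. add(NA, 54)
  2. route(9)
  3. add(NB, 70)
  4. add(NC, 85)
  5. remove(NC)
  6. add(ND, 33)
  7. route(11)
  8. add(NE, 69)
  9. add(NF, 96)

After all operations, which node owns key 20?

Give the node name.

Answer: ND

Derivation:
Op 1: add NA@54 -> ring=[54:NA]
Op 2: route key 9: smallest pos >= 9 is 54 -> NA
Op 3: add NB@70 -> ring=[54:NA,70:NB]
Op 4: add NC@85 -> ring=[54:NA,70:NB,85:NC]
Op 5: remove NC -> ring=[54:NA,70:NB]
Op 6: add ND@33 -> ring=[33:ND,54:NA,70:NB]
Op 7: route key 11: smallest pos >= 11 is 33 -> ND
Op 8: add NE@69 -> ring=[33:ND,54:NA,69:NE,70:NB]
Op 9: add NF@96 -> ring=[33:ND,54:NA,69:NE,70:NB,96:NF]
Final route key 20: smallest pos >= 20 is 33 -> ND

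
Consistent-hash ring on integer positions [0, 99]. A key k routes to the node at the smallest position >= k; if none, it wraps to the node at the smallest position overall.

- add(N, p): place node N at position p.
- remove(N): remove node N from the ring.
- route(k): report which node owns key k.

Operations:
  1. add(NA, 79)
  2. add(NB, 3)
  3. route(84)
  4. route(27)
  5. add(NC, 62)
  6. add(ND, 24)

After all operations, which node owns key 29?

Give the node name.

Answer: NC

Derivation:
Op 1: add NA@79 -> ring=[79:NA]
Op 2: add NB@3 -> ring=[3:NB,79:NA]
Op 3: route key 84: none >= 84, wrap to smallest pos 3 -> NB
Op 4: route key 27: smallest pos >= 27 is 79 -> NA
Op 5: add NC@62 -> ring=[3:NB,62:NC,79:NA]
Op 6: add ND@24 -> ring=[3:NB,24:ND,62:NC,79:NA]
Final route key 29: smallest pos >= 29 is 62 -> NC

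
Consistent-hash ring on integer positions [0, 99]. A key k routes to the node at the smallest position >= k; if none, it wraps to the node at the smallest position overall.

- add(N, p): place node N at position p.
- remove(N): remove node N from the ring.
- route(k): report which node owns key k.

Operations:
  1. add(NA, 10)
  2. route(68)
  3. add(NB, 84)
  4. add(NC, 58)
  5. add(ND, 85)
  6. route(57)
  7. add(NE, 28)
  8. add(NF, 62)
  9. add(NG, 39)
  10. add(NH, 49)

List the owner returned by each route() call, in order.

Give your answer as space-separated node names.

Op 1: add NA@10 -> ring=[10:NA]
Op 2: route key 68: none >= 68, wrap to smallest pos 10 -> NA
Op 3: add NB@84 -> ring=[10:NA,84:NB]
Op 4: add NC@58 -> ring=[10:NA,58:NC,84:NB]
Op 5: add ND@85 -> ring=[10:NA,58:NC,84:NB,85:ND]
Op 6: route key 57: smallest pos >= 57 is 58 -> NC
Op 7: add NE@28 -> ring=[10:NA,28:NE,58:NC,84:NB,85:ND]
Op 8: add NF@62 -> ring=[10:NA,28:NE,58:NC,62:NF,84:NB,85:ND]
Op 9: add NG@39 -> ring=[10:NA,28:NE,39:NG,58:NC,62:NF,84:NB,85:ND]
Op 10: add NH@49 -> ring=[10:NA,28:NE,39:NG,49:NH,58:NC,62:NF,84:NB,85:ND]

Answer: NA NC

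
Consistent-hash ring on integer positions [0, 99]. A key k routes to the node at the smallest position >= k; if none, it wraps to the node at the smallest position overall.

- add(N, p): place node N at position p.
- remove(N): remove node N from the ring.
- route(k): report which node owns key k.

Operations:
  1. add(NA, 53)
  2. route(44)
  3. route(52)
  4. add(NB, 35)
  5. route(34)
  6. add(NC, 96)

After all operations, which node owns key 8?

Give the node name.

Op 1: add NA@53 -> ring=[53:NA]
Op 2: route key 44: smallest pos >= 44 is 53 -> NA
Op 3: route key 52: smallest pos >= 52 is 53 -> NA
Op 4: add NB@35 -> ring=[35:NB,53:NA]
Op 5: route key 34: smallest pos >= 34 is 35 -> NB
Op 6: add NC@96 -> ring=[35:NB,53:NA,96:NC]
Final route key 8: smallest pos >= 8 is 35 -> NB

Answer: NB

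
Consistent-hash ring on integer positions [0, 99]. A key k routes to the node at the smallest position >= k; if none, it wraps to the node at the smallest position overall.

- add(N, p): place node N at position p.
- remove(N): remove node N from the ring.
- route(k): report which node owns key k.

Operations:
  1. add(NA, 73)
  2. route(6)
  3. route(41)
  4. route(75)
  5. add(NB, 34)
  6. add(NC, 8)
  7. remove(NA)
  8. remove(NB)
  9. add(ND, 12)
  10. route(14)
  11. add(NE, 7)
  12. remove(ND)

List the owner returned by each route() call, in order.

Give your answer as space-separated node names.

Op 1: add NA@73 -> ring=[73:NA]
Op 2: route key 6: smallest pos >= 6 is 73 -> NA
Op 3: route key 41: smallest pos >= 41 is 73 -> NA
Op 4: route key 75: none >= 75, wrap to smallest pos 73 -> NA
Op 5: add NB@34 -> ring=[34:NB,73:NA]
Op 6: add NC@8 -> ring=[8:NC,34:NB,73:NA]
Op 7: remove NA -> ring=[8:NC,34:NB]
Op 8: remove NB -> ring=[8:NC]
Op 9: add ND@12 -> ring=[8:NC,12:ND]
Op 10: route key 14: none >= 14, wrap to smallest pos 8 -> NC
Op 11: add NE@7 -> ring=[7:NE,8:NC,12:ND]
Op 12: remove ND -> ring=[7:NE,8:NC]

Answer: NA NA NA NC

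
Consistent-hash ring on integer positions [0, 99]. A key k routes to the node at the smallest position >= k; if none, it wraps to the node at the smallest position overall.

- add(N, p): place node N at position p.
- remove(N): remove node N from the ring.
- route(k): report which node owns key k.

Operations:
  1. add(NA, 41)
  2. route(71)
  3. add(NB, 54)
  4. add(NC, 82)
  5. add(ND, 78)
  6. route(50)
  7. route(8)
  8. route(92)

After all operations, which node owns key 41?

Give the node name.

Answer: NA

Derivation:
Op 1: add NA@41 -> ring=[41:NA]
Op 2: route key 71: none >= 71, wrap to smallest pos 41 -> NA
Op 3: add NB@54 -> ring=[41:NA,54:NB]
Op 4: add NC@82 -> ring=[41:NA,54:NB,82:NC]
Op 5: add ND@78 -> ring=[41:NA,54:NB,78:ND,82:NC]
Op 6: route key 50: smallest pos >= 50 is 54 -> NB
Op 7: route key 8: smallest pos >= 8 is 41 -> NA
Op 8: route key 92: none >= 92, wrap to smallest pos 41 -> NA
Final route key 41: smallest pos >= 41 is 41 -> NA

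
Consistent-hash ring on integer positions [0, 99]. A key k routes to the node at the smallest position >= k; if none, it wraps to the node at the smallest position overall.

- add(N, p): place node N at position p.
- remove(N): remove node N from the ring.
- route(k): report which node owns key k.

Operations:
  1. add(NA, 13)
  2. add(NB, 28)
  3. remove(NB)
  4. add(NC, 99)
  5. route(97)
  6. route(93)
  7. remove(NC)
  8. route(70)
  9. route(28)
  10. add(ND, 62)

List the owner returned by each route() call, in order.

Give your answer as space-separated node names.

Op 1: add NA@13 -> ring=[13:NA]
Op 2: add NB@28 -> ring=[13:NA,28:NB]
Op 3: remove NB -> ring=[13:NA]
Op 4: add NC@99 -> ring=[13:NA,99:NC]
Op 5: route key 97: smallest pos >= 97 is 99 -> NC
Op 6: route key 93: smallest pos >= 93 is 99 -> NC
Op 7: remove NC -> ring=[13:NA]
Op 8: route key 70: none >= 70, wrap to smallest pos 13 -> NA
Op 9: route key 28: none >= 28, wrap to smallest pos 13 -> NA
Op 10: add ND@62 -> ring=[13:NA,62:ND]

Answer: NC NC NA NA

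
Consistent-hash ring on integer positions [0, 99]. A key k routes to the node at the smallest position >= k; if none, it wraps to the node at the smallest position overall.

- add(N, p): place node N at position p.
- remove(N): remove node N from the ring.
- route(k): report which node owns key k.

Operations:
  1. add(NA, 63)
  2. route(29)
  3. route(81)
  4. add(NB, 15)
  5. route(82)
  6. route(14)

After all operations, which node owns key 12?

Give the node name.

Answer: NB

Derivation:
Op 1: add NA@63 -> ring=[63:NA]
Op 2: route key 29: smallest pos >= 29 is 63 -> NA
Op 3: route key 81: none >= 81, wrap to smallest pos 63 -> NA
Op 4: add NB@15 -> ring=[15:NB,63:NA]
Op 5: route key 82: none >= 82, wrap to smallest pos 15 -> NB
Op 6: route key 14: smallest pos >= 14 is 15 -> NB
Final route key 12: smallest pos >= 12 is 15 -> NB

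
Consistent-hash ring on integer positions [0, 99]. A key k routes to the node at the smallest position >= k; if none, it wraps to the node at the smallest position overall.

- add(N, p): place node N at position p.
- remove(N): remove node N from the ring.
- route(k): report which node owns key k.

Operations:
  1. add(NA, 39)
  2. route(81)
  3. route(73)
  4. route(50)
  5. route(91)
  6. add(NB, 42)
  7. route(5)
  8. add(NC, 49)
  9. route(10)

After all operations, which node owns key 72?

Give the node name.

Op 1: add NA@39 -> ring=[39:NA]
Op 2: route key 81: none >= 81, wrap to smallest pos 39 -> NA
Op 3: route key 73: none >= 73, wrap to smallest pos 39 -> NA
Op 4: route key 50: none >= 50, wrap to smallest pos 39 -> NA
Op 5: route key 91: none >= 91, wrap to smallest pos 39 -> NA
Op 6: add NB@42 -> ring=[39:NA,42:NB]
Op 7: route key 5: smallest pos >= 5 is 39 -> NA
Op 8: add NC@49 -> ring=[39:NA,42:NB,49:NC]
Op 9: route key 10: smallest pos >= 10 is 39 -> NA
Final route key 72: none >= 72, wrap to smallest pos 39 -> NA

Answer: NA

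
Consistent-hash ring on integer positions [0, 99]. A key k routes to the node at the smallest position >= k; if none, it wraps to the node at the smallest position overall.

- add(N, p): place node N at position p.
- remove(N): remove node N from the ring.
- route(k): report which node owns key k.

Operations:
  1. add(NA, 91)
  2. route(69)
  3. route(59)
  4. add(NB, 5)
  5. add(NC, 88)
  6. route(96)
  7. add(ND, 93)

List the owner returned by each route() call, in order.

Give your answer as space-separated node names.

Op 1: add NA@91 -> ring=[91:NA]
Op 2: route key 69: smallest pos >= 69 is 91 -> NA
Op 3: route key 59: smallest pos >= 59 is 91 -> NA
Op 4: add NB@5 -> ring=[5:NB,91:NA]
Op 5: add NC@88 -> ring=[5:NB,88:NC,91:NA]
Op 6: route key 96: none >= 96, wrap to smallest pos 5 -> NB
Op 7: add ND@93 -> ring=[5:NB,88:NC,91:NA,93:ND]

Answer: NA NA NB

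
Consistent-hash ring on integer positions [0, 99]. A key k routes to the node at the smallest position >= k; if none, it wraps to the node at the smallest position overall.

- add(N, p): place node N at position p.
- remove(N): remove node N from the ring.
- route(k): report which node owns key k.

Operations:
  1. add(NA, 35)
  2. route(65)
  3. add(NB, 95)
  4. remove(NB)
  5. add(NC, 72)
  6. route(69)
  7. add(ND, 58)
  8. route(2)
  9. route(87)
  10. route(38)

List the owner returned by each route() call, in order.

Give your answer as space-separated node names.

Answer: NA NC NA NA ND

Derivation:
Op 1: add NA@35 -> ring=[35:NA]
Op 2: route key 65: none >= 65, wrap to smallest pos 35 -> NA
Op 3: add NB@95 -> ring=[35:NA,95:NB]
Op 4: remove NB -> ring=[35:NA]
Op 5: add NC@72 -> ring=[35:NA,72:NC]
Op 6: route key 69: smallest pos >= 69 is 72 -> NC
Op 7: add ND@58 -> ring=[35:NA,58:ND,72:NC]
Op 8: route key 2: smallest pos >= 2 is 35 -> NA
Op 9: route key 87: none >= 87, wrap to smallest pos 35 -> NA
Op 10: route key 38: smallest pos >= 38 is 58 -> ND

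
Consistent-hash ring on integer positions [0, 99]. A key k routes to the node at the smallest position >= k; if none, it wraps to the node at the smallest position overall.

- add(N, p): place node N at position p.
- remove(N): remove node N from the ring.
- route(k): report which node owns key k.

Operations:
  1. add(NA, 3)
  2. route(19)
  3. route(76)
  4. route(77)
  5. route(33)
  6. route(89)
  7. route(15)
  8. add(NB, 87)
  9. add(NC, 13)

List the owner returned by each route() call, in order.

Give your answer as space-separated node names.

Op 1: add NA@3 -> ring=[3:NA]
Op 2: route key 19: none >= 19, wrap to smallest pos 3 -> NA
Op 3: route key 76: none >= 76, wrap to smallest pos 3 -> NA
Op 4: route key 77: none >= 77, wrap to smallest pos 3 -> NA
Op 5: route key 33: none >= 33, wrap to smallest pos 3 -> NA
Op 6: route key 89: none >= 89, wrap to smallest pos 3 -> NA
Op 7: route key 15: none >= 15, wrap to smallest pos 3 -> NA
Op 8: add NB@87 -> ring=[3:NA,87:NB]
Op 9: add NC@13 -> ring=[3:NA,13:NC,87:NB]

Answer: NA NA NA NA NA NA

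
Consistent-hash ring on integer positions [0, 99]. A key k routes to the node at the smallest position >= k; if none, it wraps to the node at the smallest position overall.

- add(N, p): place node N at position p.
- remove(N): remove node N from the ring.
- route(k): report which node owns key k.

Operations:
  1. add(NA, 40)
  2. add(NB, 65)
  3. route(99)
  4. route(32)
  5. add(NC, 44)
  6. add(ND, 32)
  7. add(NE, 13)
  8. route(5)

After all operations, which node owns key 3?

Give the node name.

Op 1: add NA@40 -> ring=[40:NA]
Op 2: add NB@65 -> ring=[40:NA,65:NB]
Op 3: route key 99: none >= 99, wrap to smallest pos 40 -> NA
Op 4: route key 32: smallest pos >= 32 is 40 -> NA
Op 5: add NC@44 -> ring=[40:NA,44:NC,65:NB]
Op 6: add ND@32 -> ring=[32:ND,40:NA,44:NC,65:NB]
Op 7: add NE@13 -> ring=[13:NE,32:ND,40:NA,44:NC,65:NB]
Op 8: route key 5: smallest pos >= 5 is 13 -> NE
Final route key 3: smallest pos >= 3 is 13 -> NE

Answer: NE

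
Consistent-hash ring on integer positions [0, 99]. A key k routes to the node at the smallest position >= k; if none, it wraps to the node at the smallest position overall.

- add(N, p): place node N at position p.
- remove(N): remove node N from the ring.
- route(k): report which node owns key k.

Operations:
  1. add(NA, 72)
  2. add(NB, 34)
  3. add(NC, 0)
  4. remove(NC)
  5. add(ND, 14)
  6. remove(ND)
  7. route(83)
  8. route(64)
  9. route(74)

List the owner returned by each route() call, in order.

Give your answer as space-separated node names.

Op 1: add NA@72 -> ring=[72:NA]
Op 2: add NB@34 -> ring=[34:NB,72:NA]
Op 3: add NC@0 -> ring=[0:NC,34:NB,72:NA]
Op 4: remove NC -> ring=[34:NB,72:NA]
Op 5: add ND@14 -> ring=[14:ND,34:NB,72:NA]
Op 6: remove ND -> ring=[34:NB,72:NA]
Op 7: route key 83: none >= 83, wrap to smallest pos 34 -> NB
Op 8: route key 64: smallest pos >= 64 is 72 -> NA
Op 9: route key 74: none >= 74, wrap to smallest pos 34 -> NB

Answer: NB NA NB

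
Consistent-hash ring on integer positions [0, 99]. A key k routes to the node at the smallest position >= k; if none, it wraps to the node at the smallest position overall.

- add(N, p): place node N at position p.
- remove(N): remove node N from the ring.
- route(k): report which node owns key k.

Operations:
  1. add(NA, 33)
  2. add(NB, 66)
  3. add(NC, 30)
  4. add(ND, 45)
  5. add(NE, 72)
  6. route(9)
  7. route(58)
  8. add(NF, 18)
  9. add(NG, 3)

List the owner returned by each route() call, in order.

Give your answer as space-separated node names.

Answer: NC NB

Derivation:
Op 1: add NA@33 -> ring=[33:NA]
Op 2: add NB@66 -> ring=[33:NA,66:NB]
Op 3: add NC@30 -> ring=[30:NC,33:NA,66:NB]
Op 4: add ND@45 -> ring=[30:NC,33:NA,45:ND,66:NB]
Op 5: add NE@72 -> ring=[30:NC,33:NA,45:ND,66:NB,72:NE]
Op 6: route key 9: smallest pos >= 9 is 30 -> NC
Op 7: route key 58: smallest pos >= 58 is 66 -> NB
Op 8: add NF@18 -> ring=[18:NF,30:NC,33:NA,45:ND,66:NB,72:NE]
Op 9: add NG@3 -> ring=[3:NG,18:NF,30:NC,33:NA,45:ND,66:NB,72:NE]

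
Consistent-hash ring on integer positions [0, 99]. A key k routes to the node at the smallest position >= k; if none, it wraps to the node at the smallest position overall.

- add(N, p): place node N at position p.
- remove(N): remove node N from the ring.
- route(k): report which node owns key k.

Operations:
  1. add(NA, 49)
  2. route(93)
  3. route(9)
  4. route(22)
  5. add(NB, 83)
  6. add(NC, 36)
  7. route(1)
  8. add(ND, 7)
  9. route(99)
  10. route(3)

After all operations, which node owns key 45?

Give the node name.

Op 1: add NA@49 -> ring=[49:NA]
Op 2: route key 93: none >= 93, wrap to smallest pos 49 -> NA
Op 3: route key 9: smallest pos >= 9 is 49 -> NA
Op 4: route key 22: smallest pos >= 22 is 49 -> NA
Op 5: add NB@83 -> ring=[49:NA,83:NB]
Op 6: add NC@36 -> ring=[36:NC,49:NA,83:NB]
Op 7: route key 1: smallest pos >= 1 is 36 -> NC
Op 8: add ND@7 -> ring=[7:ND,36:NC,49:NA,83:NB]
Op 9: route key 99: none >= 99, wrap to smallest pos 7 -> ND
Op 10: route key 3: smallest pos >= 3 is 7 -> ND
Final route key 45: smallest pos >= 45 is 49 -> NA

Answer: NA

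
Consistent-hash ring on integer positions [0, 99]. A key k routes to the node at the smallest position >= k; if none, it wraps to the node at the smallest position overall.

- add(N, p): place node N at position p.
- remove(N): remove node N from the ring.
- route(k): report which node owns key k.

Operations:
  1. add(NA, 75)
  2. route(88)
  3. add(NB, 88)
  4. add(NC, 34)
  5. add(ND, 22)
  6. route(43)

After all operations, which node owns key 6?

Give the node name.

Op 1: add NA@75 -> ring=[75:NA]
Op 2: route key 88: none >= 88, wrap to smallest pos 75 -> NA
Op 3: add NB@88 -> ring=[75:NA,88:NB]
Op 4: add NC@34 -> ring=[34:NC,75:NA,88:NB]
Op 5: add ND@22 -> ring=[22:ND,34:NC,75:NA,88:NB]
Op 6: route key 43: smallest pos >= 43 is 75 -> NA
Final route key 6: smallest pos >= 6 is 22 -> ND

Answer: ND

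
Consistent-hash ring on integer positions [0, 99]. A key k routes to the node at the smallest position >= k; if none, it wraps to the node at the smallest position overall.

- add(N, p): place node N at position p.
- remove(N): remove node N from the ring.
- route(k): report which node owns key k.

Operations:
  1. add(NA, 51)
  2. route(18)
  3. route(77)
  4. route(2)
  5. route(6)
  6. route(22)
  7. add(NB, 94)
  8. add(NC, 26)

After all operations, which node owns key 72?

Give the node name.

Op 1: add NA@51 -> ring=[51:NA]
Op 2: route key 18: smallest pos >= 18 is 51 -> NA
Op 3: route key 77: none >= 77, wrap to smallest pos 51 -> NA
Op 4: route key 2: smallest pos >= 2 is 51 -> NA
Op 5: route key 6: smallest pos >= 6 is 51 -> NA
Op 6: route key 22: smallest pos >= 22 is 51 -> NA
Op 7: add NB@94 -> ring=[51:NA,94:NB]
Op 8: add NC@26 -> ring=[26:NC,51:NA,94:NB]
Final route key 72: smallest pos >= 72 is 94 -> NB

Answer: NB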